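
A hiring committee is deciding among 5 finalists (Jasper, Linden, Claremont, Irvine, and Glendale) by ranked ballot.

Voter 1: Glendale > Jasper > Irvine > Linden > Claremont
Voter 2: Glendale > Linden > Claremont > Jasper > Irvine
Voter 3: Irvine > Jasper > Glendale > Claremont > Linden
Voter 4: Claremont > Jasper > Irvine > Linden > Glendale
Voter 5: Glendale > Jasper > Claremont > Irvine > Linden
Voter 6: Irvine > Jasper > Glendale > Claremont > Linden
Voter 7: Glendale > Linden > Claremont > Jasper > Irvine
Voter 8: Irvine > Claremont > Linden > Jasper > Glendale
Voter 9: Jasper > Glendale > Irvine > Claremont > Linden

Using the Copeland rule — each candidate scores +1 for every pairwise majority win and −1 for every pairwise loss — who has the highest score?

Jasper

Pairwise results:
  Jasper vs Linden: Jasper wins 6–3.
  Jasper vs Claremont: Jasper wins 5–4.
  Jasper vs Irvine: Jasper wins 6–3.
  Jasper vs Glendale: Jasper wins 5–4.
  Linden vs Claremont: Claremont wins 6–3.
  Linden vs Irvine: Irvine wins 7–2.
  Linden vs Glendale: Glendale wins 7–2.
  Claremont vs Irvine: Irvine wins 5–4.
  Claremont vs Glendale: Glendale wins 7–2.
  Irvine vs Glendale: Glendale wins 5–4.
Copeland scores (wins − losses):
  Jasper: 4 − 0 = 4
  Linden: 0 − 4 = -4
  Claremont: 1 − 3 = -2
  Irvine: 2 − 2 = 0
  Glendale: 3 − 1 = 2
Jasper has the best Copeland score.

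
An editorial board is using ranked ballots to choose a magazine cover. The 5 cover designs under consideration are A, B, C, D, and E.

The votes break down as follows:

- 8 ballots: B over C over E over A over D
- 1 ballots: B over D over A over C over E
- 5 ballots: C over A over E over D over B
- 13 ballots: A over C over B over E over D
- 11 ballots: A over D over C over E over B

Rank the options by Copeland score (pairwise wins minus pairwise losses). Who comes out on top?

A

Pairwise results:
  A vs B: A wins 29–9.
  A vs C: A wins 25–13.
  A vs D: A wins 37–1.
  A vs E: A wins 30–8.
  B vs C: C wins 29–9.
  B vs D: B wins 22–16.
  B vs E: B wins 22–16.
  C vs D: C wins 26–12.
  C vs E: C wins 38–0.
  D vs E: E wins 26–12.
Copeland scores (wins − losses):
  A: 4 − 0 = 4
  B: 2 − 2 = 0
  C: 3 − 1 = 2
  D: 0 − 4 = -4
  E: 1 − 3 = -2
A has the best Copeland score.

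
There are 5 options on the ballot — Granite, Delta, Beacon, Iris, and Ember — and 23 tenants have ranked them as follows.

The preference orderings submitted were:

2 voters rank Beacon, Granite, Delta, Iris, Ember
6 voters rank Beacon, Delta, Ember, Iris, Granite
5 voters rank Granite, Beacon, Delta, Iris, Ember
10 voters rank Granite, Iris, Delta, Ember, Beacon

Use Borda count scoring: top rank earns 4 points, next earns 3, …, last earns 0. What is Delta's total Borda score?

Borda scores:
  Granite: 2·3 + 6·0 + 5·4 + 10·4 = 66
  Delta: 2·2 + 6·3 + 5·2 + 10·2 = 52
  Beacon: 2·4 + 6·4 + 5·3 + 10·0 = 47
  Iris: 2·1 + 6·1 + 5·1 + 10·3 = 43
  Ember: 2·0 + 6·2 + 5·0 + 10·1 = 22

52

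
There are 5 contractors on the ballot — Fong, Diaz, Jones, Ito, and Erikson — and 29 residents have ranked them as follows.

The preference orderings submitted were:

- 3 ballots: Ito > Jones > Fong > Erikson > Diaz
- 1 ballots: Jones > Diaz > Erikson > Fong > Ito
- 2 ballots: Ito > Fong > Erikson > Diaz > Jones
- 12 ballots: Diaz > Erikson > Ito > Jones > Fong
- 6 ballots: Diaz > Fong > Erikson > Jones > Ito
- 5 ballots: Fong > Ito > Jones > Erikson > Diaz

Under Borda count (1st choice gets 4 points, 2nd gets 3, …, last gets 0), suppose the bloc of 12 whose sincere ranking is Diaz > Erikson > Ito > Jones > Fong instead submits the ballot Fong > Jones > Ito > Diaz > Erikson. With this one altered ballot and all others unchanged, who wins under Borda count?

Borda totals with the altered ballot: Fong 99, Diaz 41, Jones 65, Ito 59, Erikson 26.
The switch changes the winner from Diaz to Fong.

Fong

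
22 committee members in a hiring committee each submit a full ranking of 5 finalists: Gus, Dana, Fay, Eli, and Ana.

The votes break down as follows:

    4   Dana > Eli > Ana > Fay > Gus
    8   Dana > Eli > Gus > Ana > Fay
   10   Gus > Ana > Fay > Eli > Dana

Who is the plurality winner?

Dana

First-place vote totals:
  Gus: 10
  Dana: 12
  Fay: 0
  Eli: 0
  Ana: 0
Dana has the most first-place votes.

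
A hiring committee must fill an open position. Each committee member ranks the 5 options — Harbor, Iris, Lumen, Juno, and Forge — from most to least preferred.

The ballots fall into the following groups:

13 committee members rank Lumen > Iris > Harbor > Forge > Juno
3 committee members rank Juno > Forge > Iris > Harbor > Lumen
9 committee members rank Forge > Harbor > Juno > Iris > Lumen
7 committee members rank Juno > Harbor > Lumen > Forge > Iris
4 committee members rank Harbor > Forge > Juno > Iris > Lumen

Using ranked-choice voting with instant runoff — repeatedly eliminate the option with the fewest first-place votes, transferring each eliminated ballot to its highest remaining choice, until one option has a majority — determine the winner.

Round 1: Lumen 13, Juno 10, Forge 9, Harbor 4, Iris 0. Iris has the fewest and is eliminated.
Round 2: Lumen 13, Juno 10, Forge 9, Harbor 4. Harbor has the fewest and is eliminated.
Round 3: Lumen 13, Forge 13, Juno 10. Juno has the fewest and is eliminated.
Round 4: Lumen 20, Forge 16. Lumen has a majority.

Lumen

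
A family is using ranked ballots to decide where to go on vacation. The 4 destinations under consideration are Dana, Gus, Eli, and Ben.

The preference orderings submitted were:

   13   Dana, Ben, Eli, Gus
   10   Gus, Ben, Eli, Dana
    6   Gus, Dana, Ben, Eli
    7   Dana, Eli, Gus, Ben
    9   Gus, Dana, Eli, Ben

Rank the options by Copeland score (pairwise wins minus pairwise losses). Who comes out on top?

Gus

Pairwise results:
  Dana vs Gus: Gus wins 25–20.
  Dana vs Eli: Dana wins 35–10.
  Dana vs Ben: Dana wins 35–10.
  Gus vs Eli: Gus wins 25–20.
  Gus vs Ben: Gus wins 32–13.
  Eli vs Ben: Ben wins 29–16.
Copeland scores (wins − losses):
  Dana: 2 − 1 = 1
  Gus: 3 − 0 = 3
  Eli: 0 − 3 = -3
  Ben: 1 − 2 = -1
Gus has the best Copeland score.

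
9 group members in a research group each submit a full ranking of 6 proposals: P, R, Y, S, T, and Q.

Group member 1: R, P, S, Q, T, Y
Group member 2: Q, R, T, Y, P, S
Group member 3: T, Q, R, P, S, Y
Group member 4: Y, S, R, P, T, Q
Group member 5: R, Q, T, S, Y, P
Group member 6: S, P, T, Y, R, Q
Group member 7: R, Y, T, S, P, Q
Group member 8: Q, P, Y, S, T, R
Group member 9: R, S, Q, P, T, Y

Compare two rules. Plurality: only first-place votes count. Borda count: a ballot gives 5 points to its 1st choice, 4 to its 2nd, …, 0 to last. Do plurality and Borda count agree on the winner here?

Plurality first-place counts: P 0, R 4, Y 1, S 1, T 1, Q 2 → R.
Borda totals: P 20, R 31, Y 17, S 23, T 21, Q 23 → R.
The two rules agree on R.

Yes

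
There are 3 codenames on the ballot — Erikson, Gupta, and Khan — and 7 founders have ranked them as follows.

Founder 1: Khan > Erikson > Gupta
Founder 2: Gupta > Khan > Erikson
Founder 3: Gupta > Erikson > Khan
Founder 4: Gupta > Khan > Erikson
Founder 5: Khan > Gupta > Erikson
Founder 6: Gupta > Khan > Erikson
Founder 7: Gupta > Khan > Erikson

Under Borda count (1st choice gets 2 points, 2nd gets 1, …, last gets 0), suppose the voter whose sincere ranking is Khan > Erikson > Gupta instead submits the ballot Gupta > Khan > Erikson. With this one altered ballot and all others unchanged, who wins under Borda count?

Borda totals with the altered ballot: Erikson 1, Gupta 13, Khan 7.
The winner is unchanged: still Gupta.

Gupta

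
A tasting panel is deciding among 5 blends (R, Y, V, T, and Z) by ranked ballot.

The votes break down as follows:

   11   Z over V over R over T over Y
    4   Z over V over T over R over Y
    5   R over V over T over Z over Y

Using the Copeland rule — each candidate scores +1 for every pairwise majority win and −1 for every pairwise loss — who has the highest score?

Pairwise results:
  R vs Y: R wins 20–0.
  R vs V: V wins 15–5.
  R vs T: R wins 16–4.
  R vs Z: Z wins 15–5.
  Y vs V: V wins 20–0.
  Y vs T: T wins 20–0.
  Y vs Z: Z wins 20–0.
  V vs T: V wins 20–0.
  V vs Z: Z wins 15–5.
  T vs Z: Z wins 15–5.
Copeland scores (wins − losses):
  R: 2 − 2 = 0
  Y: 0 − 4 = -4
  V: 3 − 1 = 2
  T: 1 − 3 = -2
  Z: 4 − 0 = 4
Z has the best Copeland score.

Z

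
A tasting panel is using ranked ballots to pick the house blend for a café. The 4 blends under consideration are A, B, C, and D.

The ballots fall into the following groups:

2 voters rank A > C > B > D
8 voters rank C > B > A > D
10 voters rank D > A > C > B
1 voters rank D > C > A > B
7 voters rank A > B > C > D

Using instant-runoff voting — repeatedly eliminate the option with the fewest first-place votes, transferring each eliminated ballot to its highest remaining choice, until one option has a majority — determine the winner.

Round 1: D 11, A 9, C 8, B 0. B has the fewest and is eliminated.
Round 2: D 11, A 9, C 8. C has the fewest and is eliminated.
Round 3: A 17, D 11. A has a majority.

A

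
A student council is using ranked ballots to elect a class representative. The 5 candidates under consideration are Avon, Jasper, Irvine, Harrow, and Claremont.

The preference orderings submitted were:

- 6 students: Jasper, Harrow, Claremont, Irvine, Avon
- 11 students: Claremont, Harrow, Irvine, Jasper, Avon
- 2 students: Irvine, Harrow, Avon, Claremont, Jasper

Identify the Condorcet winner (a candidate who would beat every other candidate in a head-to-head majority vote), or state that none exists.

Claremont

Head-to-head results (19 voters total):
Avon vs Jasper: Jasper wins 17–2.
Avon vs Irvine: Irvine wins 19–0.
Avon vs Harrow: Harrow wins 19–0.
Avon vs Claremont: Claremont wins 17–2.
Jasper vs Irvine: Irvine wins 13–6.
Jasper vs Harrow: Harrow wins 13–6.
Jasper vs Claremont: Claremont wins 13–6.
Irvine vs Harrow: Harrow wins 17–2.
Irvine vs Claremont: Claremont wins 17–2.
Harrow vs Claremont: Claremont wins 11–8.
Claremont beats each rival — Avon (17–2), Jasper (13–6), Irvine (17–2), Harrow (11–8) — so Claremont is the Condorcet winner.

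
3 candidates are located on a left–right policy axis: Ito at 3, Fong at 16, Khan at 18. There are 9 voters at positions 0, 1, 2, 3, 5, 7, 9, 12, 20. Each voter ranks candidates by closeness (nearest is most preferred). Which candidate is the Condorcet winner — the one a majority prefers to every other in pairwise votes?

With single-peaked preferences on a line, the Condorcet winner is the candidate closest to the median voter.
The median voter (position 5) is closest to Ito at 3.
Check: Ito vs Khan — voters closer to Ito: 7 of 9.

Ito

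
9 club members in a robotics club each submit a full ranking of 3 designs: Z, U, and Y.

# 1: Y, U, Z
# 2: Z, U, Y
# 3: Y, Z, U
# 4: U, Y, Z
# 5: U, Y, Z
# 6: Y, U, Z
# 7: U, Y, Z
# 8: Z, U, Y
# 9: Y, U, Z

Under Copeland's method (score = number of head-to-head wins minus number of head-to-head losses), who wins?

Pairwise results:
  Z vs U: U wins 6–3.
  Z vs Y: Y wins 7–2.
  U vs Y: U wins 5–4.
Copeland scores (wins − losses):
  Z: 0 − 2 = -2
  U: 2 − 0 = 2
  Y: 1 − 1 = 0
U has the best Copeland score.

U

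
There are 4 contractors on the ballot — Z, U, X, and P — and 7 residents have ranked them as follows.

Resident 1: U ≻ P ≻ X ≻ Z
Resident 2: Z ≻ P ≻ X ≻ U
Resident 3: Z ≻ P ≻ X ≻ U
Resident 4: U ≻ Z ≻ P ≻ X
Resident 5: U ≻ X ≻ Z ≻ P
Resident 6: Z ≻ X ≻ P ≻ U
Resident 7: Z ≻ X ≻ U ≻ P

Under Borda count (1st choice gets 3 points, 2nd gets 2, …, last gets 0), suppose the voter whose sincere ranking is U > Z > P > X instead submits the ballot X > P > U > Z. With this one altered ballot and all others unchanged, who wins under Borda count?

Z

Borda totals with the altered ballot: Z 13, U 8, X 12, P 9.
The winner is unchanged: still Z.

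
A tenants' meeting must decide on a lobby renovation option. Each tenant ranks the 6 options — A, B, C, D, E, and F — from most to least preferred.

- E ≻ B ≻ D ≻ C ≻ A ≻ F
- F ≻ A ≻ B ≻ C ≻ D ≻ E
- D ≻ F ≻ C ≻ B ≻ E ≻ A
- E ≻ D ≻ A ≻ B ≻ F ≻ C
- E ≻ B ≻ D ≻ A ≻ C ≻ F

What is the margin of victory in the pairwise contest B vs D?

Ballots ranking B above D: 3.
Ballots ranking D above B: 2.
B wins 3–2, a margin of 1.

1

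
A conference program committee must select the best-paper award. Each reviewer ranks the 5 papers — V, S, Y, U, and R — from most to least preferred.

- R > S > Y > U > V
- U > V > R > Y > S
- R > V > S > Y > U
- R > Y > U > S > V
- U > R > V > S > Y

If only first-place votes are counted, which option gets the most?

R

First-place vote totals:
  V: 0
  S: 0
  Y: 0
  U: 2
  R: 3
R has the most first-place votes.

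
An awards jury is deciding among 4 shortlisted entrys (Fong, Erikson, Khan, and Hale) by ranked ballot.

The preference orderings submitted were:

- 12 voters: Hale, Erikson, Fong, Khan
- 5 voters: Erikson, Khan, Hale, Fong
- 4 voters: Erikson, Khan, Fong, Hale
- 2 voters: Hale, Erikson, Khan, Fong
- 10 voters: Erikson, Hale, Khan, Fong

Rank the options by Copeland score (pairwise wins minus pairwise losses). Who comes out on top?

Erikson

Pairwise results:
  Fong vs Erikson: Erikson wins 33–0.
  Fong vs Khan: Khan wins 21–12.
  Fong vs Hale: Hale wins 29–4.
  Erikson vs Khan: Erikson wins 33–0.
  Erikson vs Hale: Erikson wins 19–14.
  Khan vs Hale: Hale wins 24–9.
Copeland scores (wins − losses):
  Fong: 0 − 3 = -3
  Erikson: 3 − 0 = 3
  Khan: 1 − 2 = -1
  Hale: 2 − 1 = 1
Erikson has the best Copeland score.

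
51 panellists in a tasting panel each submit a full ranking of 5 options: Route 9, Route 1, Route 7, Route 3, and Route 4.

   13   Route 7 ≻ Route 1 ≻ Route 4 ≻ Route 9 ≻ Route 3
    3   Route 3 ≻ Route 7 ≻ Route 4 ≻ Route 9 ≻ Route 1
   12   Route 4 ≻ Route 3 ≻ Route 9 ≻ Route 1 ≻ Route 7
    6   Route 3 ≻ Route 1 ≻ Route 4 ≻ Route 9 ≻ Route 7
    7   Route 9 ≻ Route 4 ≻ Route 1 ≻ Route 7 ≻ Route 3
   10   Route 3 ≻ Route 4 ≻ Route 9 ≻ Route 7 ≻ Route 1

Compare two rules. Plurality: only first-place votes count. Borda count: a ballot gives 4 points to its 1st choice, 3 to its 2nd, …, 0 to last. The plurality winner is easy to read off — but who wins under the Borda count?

Route 4

Plurality first-place counts: Route 9 7, Route 1 0, Route 7 13, Route 3 19, Route 4 12 → Route 3.
Borda totals: Route 9 94, Route 1 83, Route 7 78, Route 3 112, Route 4 143 → Route 4.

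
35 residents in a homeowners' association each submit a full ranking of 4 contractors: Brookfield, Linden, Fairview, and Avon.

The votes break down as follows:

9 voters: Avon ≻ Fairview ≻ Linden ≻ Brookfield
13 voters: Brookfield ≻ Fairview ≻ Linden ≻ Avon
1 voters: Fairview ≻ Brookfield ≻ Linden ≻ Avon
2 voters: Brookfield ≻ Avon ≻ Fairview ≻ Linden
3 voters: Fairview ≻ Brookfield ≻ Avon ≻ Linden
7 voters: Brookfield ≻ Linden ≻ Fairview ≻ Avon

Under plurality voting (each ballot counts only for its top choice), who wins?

Brookfield

First-place vote totals:
  Brookfield: 22
  Linden: 0
  Fairview: 4
  Avon: 9
Brookfield has the most first-place votes.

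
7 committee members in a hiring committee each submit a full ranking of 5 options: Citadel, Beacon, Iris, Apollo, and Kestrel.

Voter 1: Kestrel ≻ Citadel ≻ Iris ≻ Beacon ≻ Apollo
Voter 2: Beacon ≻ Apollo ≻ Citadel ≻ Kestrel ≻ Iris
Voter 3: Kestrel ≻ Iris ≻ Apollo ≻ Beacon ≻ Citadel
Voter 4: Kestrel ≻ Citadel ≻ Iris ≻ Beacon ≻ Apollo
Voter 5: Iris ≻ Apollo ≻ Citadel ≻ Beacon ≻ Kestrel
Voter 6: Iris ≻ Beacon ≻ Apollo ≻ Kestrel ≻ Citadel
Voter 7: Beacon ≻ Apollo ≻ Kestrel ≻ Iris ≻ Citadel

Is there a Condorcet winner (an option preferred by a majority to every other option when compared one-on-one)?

Head-to-head results (7 voters total):
Citadel vs Beacon: Beacon wins 4–3.
Citadel vs Iris: Iris wins 4–3.
Citadel vs Apollo: Apollo wins 5–2.
Citadel vs Kestrel: Kestrel wins 5–2.
Beacon vs Iris: Iris wins 5–2.
Beacon vs Apollo: Beacon wins 5–2.
Beacon vs Kestrel: Beacon wins 4–3.
Iris vs Apollo: Iris wins 5–2.
Iris vs Kestrel: Kestrel wins 5–2.
Apollo vs Kestrel: Apollo wins 4–3.
No candidate beats all others: Beacon beats Kestrel beats Iris beats Beacon, a majority cycle.

No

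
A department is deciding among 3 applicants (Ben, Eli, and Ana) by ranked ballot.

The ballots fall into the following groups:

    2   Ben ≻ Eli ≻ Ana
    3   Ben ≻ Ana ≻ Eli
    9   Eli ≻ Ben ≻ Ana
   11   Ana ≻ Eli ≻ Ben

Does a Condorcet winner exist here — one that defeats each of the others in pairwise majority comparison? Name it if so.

None — there is no Condorcet winner

Head-to-head results (25 voters total):
Ben vs Eli: Eli wins 20–5.
Ben vs Ana: Ben wins 14–11.
Eli vs Ana: Ana wins 14–11.
No candidate beats all others: Ben beats Ana beats Eli beats Ben, a majority cycle.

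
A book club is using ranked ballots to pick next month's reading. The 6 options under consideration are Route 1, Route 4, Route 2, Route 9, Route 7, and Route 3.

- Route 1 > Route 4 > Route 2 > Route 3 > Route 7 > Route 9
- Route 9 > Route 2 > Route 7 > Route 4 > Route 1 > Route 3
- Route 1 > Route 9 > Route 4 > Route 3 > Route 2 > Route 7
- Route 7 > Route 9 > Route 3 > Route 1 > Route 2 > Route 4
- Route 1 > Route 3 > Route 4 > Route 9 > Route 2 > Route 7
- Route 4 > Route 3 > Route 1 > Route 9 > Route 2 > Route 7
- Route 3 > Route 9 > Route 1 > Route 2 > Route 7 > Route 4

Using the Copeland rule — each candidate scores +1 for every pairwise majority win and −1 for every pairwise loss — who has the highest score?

Pairwise results:
  Route 1 vs Route 4: Route 1 wins 5–2.
  Route 1 vs Route 2: Route 1 wins 6–1.
  Route 1 vs Route 9: Route 1 wins 4–3.
  Route 1 vs Route 7: Route 1 wins 5–2.
  Route 1 vs Route 3: Route 1 wins 4–3.
  Route 4 vs Route 2: Route 4 wins 4–3.
  Route 4 vs Route 9: Route 9 wins 4–3.
  Route 4 vs Route 7: Route 4 wins 4–3.
  Route 4 vs Route 3: Route 4 wins 4–3.
  Route 2 vs Route 9: Route 9 wins 6–1.
  Route 2 vs Route 7: Route 2 wins 6–1.
  Route 2 vs Route 3: Route 3 wins 5–2.
  Route 9 vs Route 7: Route 9 wins 5–2.
  Route 9 vs Route 3: Route 3 wins 4–3.
  Route 7 vs Route 3: Route 3 wins 5–2.
Copeland scores (wins − losses):
  Route 1: 5 − 0 = 5
  Route 4: 3 − 2 = 1
  Route 2: 1 − 4 = -3
  Route 9: 3 − 2 = 1
  Route 7: 0 − 5 = -5
  Route 3: 3 − 2 = 1
Route 1 has the best Copeland score.

Route 1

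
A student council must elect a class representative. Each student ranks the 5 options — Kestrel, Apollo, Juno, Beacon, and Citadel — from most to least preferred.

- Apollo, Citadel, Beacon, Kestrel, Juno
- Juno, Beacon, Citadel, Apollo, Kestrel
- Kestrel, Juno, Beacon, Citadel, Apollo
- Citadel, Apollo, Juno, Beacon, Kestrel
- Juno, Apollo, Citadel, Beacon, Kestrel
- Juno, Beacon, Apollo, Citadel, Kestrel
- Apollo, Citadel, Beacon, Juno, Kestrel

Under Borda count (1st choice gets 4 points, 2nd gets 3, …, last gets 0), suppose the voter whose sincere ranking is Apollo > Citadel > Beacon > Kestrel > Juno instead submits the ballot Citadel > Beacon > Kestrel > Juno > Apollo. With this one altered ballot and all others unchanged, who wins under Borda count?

Borda totals with the altered ballot: Kestrel 6, Apollo 13, Juno 19, Beacon 15, Citadel 17.
The winner is unchanged: still Juno.

Juno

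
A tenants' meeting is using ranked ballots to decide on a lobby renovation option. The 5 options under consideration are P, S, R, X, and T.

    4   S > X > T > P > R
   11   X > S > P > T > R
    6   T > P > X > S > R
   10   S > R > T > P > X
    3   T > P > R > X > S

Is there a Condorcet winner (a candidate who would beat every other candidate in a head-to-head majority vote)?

Head-to-head results (34 voters total):
P vs S: S wins 25–9.
P vs R: P wins 24–10.
P vs X: P wins 19–15.
P vs T: T wins 23–11.
S vs R: S wins 31–3.
S vs X: X wins 20–14.
S vs T: S wins 25–9.
R vs X: X wins 21–13.
R vs T: T wins 24–10.
X vs T: T wins 19–15.
No candidate beats all others: P beats X beats S beats P, a majority cycle.

No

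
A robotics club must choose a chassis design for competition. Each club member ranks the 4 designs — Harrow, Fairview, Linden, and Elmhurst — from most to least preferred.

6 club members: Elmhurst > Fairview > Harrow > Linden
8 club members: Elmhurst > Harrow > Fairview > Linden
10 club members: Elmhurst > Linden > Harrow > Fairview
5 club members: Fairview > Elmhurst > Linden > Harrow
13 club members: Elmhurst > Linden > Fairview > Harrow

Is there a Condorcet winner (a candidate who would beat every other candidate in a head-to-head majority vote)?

Head-to-head results (42 voters total):
Harrow vs Fairview: Fairview wins 24–18.
Harrow vs Linden: Linden wins 28–14.
Harrow vs Elmhurst: Elmhurst wins 42–0.
Fairview vs Linden: Linden wins 23–19.
Fairview vs Elmhurst: Elmhurst wins 37–5.
Linden vs Elmhurst: Elmhurst wins 42–0.
Elmhurst beats each rival — Harrow (42–0), Fairview (37–5), Linden (42–0) — so Elmhurst is the Condorcet winner.

Yes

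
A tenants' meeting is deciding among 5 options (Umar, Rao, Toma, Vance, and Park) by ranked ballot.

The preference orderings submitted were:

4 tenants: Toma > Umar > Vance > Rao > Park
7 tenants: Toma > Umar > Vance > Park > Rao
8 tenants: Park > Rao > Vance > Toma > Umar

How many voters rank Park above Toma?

Ballots ranking Park above Toma: 8.
Ballots ranking Toma above Park: 4+7 = 11.
So 8 of 19 voters prefer Park to Toma.

8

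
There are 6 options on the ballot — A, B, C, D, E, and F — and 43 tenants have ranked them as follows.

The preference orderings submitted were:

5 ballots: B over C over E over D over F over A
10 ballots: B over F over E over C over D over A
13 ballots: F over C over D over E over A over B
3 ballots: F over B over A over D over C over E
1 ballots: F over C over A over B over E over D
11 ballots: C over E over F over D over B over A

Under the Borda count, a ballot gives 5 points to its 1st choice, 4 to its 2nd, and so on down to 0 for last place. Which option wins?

F

Borda scores:
  A: 5·0 + 10·0 + 13·1 + 3·3 + 3 + 11·0 = 25
  B: 5·5 + 10·5 + 13·0 + 3·4 + 2 + 11·1 = 100
  C: 5·4 + 10·2 + 13·4 + 3·1 + 4 + 11·5 = 154
  D: 5·2 + 10·1 + 13·3 + 3·2 + 0 + 11·2 = 87
  E: 5·3 + 10·3 + 13·2 + 3·0 + 1 + 11·4 = 116
  F: 5·1 + 10·4 + 13·5 + 3·5 + 5 + 11·3 = 163
F has the highest total.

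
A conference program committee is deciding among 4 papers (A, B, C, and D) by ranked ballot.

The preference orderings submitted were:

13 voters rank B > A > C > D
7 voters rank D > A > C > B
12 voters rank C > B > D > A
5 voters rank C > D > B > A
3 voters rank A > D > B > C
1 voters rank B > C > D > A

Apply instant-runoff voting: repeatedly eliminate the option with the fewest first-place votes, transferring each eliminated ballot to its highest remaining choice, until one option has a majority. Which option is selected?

Round 1: C 17, B 14, D 7, A 3. A has the fewest and is eliminated.
Round 2: C 17, B 14, D 10. D has the fewest and is eliminated.
Round 3: C 24, B 17. C has a majority.

C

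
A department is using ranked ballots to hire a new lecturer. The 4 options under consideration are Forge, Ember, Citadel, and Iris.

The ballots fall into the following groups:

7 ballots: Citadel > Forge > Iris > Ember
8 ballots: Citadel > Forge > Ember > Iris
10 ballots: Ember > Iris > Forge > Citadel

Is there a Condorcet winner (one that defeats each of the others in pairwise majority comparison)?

Head-to-head results (25 voters total):
Forge vs Ember: Forge wins 15–10.
Forge vs Citadel: Citadel wins 15–10.
Forge vs Iris: Forge wins 15–10.
Ember vs Citadel: Citadel wins 15–10.
Ember vs Iris: Ember wins 18–7.
Citadel vs Iris: Citadel wins 15–10.
Citadel beats each rival — Forge (15–10), Ember (15–10), Iris (15–10) — so Citadel is the Condorcet winner.

Yes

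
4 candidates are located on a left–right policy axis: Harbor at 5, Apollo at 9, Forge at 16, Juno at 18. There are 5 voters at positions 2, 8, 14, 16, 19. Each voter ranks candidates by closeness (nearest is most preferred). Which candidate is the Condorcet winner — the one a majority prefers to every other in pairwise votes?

With single-peaked preferences on a line, the Condorcet winner is the candidate closest to the median voter.
The median voter (position 14) is closest to Forge at 16.
Check: Forge vs Juno — voters closer to Forge: 4 of 5.

Forge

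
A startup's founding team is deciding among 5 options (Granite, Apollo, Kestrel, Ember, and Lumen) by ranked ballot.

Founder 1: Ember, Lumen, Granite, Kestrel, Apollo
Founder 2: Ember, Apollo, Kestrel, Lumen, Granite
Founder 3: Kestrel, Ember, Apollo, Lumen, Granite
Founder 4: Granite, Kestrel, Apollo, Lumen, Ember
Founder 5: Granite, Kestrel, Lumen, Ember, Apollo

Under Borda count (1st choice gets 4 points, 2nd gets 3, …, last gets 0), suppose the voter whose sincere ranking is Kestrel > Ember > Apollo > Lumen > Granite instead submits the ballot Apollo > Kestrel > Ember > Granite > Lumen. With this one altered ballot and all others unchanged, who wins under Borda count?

Borda totals with the altered ballot: Granite 11, Apollo 9, Kestrel 12, Ember 11, Lumen 7.
The winner is unchanged: still Kestrel.

Kestrel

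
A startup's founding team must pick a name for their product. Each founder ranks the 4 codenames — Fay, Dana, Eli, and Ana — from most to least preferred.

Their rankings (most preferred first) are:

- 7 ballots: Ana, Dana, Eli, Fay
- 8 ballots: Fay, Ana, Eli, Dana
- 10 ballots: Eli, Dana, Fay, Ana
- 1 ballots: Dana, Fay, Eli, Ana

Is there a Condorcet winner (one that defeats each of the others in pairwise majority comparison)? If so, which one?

No Condorcet winner

Head-to-head results (26 voters total):
Fay vs Dana: Dana wins 18–8.
Fay vs Eli: Eli wins 17–9.
Fay vs Ana: Fay wins 19–7.
Dana vs Eli: Eli wins 18–8.
Dana vs Ana: Ana wins 15–11.
Eli vs Ana: Ana wins 15–11.
No candidate beats all others: Fay beats Ana beats Dana beats Fay, a majority cycle.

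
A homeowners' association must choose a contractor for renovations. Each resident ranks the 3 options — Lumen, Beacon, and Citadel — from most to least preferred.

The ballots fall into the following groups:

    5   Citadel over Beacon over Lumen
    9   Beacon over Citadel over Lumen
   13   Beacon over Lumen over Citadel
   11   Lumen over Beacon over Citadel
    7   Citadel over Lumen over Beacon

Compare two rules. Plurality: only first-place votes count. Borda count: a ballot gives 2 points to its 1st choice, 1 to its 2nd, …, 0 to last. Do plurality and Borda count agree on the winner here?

Yes

Plurality first-place counts: Lumen 11, Beacon 22, Citadel 12 → Beacon.
Borda totals: Lumen 42, Beacon 60, Citadel 33 → Beacon.
The two rules agree on Beacon.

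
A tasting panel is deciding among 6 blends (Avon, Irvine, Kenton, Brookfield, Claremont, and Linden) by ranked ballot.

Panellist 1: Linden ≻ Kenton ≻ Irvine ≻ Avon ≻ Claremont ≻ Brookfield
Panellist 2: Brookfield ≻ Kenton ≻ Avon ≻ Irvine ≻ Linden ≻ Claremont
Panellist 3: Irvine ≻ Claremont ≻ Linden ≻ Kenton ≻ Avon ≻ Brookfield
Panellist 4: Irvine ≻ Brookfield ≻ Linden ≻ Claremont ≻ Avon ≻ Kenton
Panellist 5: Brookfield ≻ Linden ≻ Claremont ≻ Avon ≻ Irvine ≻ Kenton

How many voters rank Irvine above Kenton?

3

Ballots ranking Irvine above Kenton: 3.
Ballots ranking Kenton above Irvine: 2.
So 3 of 5 voters prefer Irvine to Kenton.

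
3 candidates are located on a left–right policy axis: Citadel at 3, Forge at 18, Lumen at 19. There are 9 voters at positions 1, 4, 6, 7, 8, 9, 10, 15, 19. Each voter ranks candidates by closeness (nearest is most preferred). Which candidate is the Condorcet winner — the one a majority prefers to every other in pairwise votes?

Citadel

With single-peaked preferences on a line, the Condorcet winner is the candidate closest to the median voter.
The median voter (position 8) is closest to Citadel at 3.
Check: Citadel vs Forge — voters closer to Citadel: 7 of 9.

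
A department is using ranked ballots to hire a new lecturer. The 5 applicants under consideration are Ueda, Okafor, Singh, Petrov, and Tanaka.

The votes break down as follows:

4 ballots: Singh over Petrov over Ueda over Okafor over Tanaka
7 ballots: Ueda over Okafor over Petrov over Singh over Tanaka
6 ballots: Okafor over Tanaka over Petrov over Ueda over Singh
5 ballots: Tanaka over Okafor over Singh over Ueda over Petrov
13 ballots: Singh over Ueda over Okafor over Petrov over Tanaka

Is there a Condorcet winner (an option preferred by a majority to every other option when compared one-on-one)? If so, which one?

There is no Condorcet winner

Head-to-head results (35 voters total):
Ueda vs Okafor: Ueda wins 24–11.
Ueda vs Singh: Singh wins 22–13.
Ueda vs Petrov: Ueda wins 25–10.
Ueda vs Tanaka: Ueda wins 24–11.
Okafor vs Singh: Okafor wins 18–17.
Okafor vs Petrov: Okafor wins 31–4.
Okafor vs Tanaka: Okafor wins 30–5.
Singh vs Petrov: Singh wins 22–13.
Singh vs Tanaka: Singh wins 24–11.
Petrov vs Tanaka: Petrov wins 24–11.
No candidate beats all others: Ueda beats Okafor beats Singh beats Ueda, a majority cycle.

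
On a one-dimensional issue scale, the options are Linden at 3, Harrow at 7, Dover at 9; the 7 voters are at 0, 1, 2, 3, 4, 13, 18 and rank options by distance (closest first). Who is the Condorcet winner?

With single-peaked preferences on a line, the Condorcet winner is the candidate closest to the median voter.
The median voter (position 3) is closest to Linden at 3.
Check: Linden vs Dover — voters closer to Linden: 5 of 7.

Linden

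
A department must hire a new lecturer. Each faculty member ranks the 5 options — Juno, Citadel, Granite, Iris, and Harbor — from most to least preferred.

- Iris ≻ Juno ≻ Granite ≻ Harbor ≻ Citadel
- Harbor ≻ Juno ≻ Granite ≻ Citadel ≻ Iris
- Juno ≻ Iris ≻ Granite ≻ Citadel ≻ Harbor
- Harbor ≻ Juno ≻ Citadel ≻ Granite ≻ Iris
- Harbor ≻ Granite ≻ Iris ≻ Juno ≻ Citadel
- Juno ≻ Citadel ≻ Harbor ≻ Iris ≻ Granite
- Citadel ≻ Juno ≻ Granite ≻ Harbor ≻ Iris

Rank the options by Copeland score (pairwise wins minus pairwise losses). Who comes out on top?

Juno

Pairwise results:
  Juno vs Citadel: Juno wins 6–1.
  Juno vs Granite: Juno wins 6–1.
  Juno vs Iris: Juno wins 5–2.
  Juno vs Harbor: Juno wins 4–3.
  Citadel vs Granite: Granite wins 4–3.
  Citadel vs Iris: Citadel wins 4–3.
  Citadel vs Harbor: Harbor wins 4–3.
  Granite vs Iris: Granite wins 4–3.
  Granite vs Harbor: Harbor wins 4–3.
  Iris vs Harbor: Harbor wins 5–2.
Copeland scores (wins − losses):
  Juno: 4 − 0 = 4
  Citadel: 1 − 3 = -2
  Granite: 2 − 2 = 0
  Iris: 0 − 4 = -4
  Harbor: 3 − 1 = 2
Juno has the best Copeland score.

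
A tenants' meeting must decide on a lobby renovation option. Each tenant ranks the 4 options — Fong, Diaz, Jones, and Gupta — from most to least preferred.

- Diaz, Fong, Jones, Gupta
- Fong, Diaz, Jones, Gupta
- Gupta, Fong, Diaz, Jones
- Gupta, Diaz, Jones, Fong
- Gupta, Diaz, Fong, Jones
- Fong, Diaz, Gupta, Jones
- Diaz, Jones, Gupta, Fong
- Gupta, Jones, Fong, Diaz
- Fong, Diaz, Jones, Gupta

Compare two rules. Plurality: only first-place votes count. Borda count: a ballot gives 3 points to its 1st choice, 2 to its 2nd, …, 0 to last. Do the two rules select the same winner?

No

Plurality first-place counts: Fong 3, Diaz 2, Jones 0, Gupta 4 → Gupta.
Borda totals: Fong 15, Diaz 17, Jones 8, Gupta 14 → Diaz.
The two rules disagree: plurality picks Gupta, Borda picks Diaz.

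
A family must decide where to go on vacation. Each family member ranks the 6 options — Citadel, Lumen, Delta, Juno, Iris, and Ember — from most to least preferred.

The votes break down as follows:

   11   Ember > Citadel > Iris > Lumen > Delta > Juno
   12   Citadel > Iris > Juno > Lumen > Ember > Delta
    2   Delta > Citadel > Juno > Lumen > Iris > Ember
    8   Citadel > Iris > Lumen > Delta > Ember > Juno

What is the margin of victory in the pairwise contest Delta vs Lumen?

29

Ballots ranking Delta above Lumen: 2.
Ballots ranking Lumen above Delta: 11+12+8 = 31.
Lumen wins 31–2, a margin of 29.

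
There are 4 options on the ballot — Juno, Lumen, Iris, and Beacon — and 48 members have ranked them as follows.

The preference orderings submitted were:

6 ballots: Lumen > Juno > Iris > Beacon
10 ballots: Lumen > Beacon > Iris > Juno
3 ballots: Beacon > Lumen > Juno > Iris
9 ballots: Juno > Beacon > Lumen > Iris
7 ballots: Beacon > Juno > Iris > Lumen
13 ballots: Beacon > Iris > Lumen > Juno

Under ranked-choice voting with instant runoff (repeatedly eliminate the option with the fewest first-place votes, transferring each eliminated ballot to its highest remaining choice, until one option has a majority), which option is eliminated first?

Iris

Round 1: Beacon 23, Lumen 16, Juno 9, Iris 0. Iris has the fewest and is eliminated.
Round 2: Beacon 23, Lumen 16, Juno 9. Juno has the fewest and is eliminated.
Round 3: Beacon 32, Lumen 16. Beacon has a majority.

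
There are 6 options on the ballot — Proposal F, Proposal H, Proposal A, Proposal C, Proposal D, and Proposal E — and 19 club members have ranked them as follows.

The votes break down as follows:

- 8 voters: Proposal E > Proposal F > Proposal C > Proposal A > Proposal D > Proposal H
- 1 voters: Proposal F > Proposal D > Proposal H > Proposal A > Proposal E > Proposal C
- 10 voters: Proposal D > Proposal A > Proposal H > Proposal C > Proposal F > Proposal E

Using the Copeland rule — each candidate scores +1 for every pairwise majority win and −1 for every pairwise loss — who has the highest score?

Pairwise results:
  Proposal F vs Proposal H: Proposal H wins 10–9.
  Proposal F vs Proposal A: Proposal A wins 10–9.
  Proposal F vs Proposal C: Proposal C wins 10–9.
  Proposal F vs Proposal D: Proposal D wins 10–9.
  Proposal F vs Proposal E: Proposal F wins 11–8.
  Proposal H vs Proposal A: Proposal A wins 18–1.
  Proposal H vs Proposal C: Proposal H wins 11–8.
  Proposal H vs Proposal D: Proposal D wins 19–0.
  Proposal H vs Proposal E: Proposal H wins 11–8.
  Proposal A vs Proposal C: Proposal A wins 11–8.
  Proposal A vs Proposal D: Proposal D wins 11–8.
  Proposal A vs Proposal E: Proposal A wins 11–8.
  Proposal C vs Proposal D: Proposal D wins 11–8.
  Proposal C vs Proposal E: Proposal C wins 10–9.
  Proposal D vs Proposal E: Proposal D wins 11–8.
Copeland scores (wins − losses):
  Proposal F: 1 − 4 = -3
  Proposal H: 3 − 2 = 1
  Proposal A: 4 − 1 = 3
  Proposal C: 2 − 3 = -1
  Proposal D: 5 − 0 = 5
  Proposal E: 0 − 5 = -5
Proposal D has the best Copeland score.

Proposal D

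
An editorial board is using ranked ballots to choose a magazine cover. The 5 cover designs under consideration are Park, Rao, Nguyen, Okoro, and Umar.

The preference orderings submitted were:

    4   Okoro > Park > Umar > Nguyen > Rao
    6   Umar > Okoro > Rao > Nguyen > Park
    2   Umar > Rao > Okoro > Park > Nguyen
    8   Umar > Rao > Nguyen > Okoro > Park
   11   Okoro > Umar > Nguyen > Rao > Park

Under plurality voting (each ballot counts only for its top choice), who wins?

Umar

First-place vote totals:
  Park: 0
  Rao: 0
  Nguyen: 0
  Okoro: 15
  Umar: 16
Umar has the most first-place votes.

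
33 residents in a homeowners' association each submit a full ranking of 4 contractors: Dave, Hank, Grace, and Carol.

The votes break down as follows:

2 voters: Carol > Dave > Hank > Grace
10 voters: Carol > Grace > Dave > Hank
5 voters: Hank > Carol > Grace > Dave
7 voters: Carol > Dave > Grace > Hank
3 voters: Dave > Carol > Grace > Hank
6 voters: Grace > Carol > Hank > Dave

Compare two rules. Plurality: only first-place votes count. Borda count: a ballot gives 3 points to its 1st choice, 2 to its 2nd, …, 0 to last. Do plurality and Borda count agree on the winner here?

Plurality first-place counts: Dave 3, Hank 5, Grace 6, Carol 19 → Carol.
Borda totals: Dave 37, Hank 23, Grace 53, Carol 85 → Carol.
The two rules agree on Carol.

Yes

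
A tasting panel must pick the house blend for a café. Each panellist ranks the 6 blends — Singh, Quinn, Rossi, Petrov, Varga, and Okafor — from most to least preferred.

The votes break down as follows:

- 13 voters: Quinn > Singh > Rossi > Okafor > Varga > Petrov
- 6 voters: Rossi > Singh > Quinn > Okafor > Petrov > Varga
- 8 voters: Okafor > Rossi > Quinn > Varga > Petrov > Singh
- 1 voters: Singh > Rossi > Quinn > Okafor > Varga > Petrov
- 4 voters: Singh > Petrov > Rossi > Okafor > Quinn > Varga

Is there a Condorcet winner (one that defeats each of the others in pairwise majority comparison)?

No

Head-to-head results (32 voters total):
Singh vs Quinn: Quinn wins 21–11.
Singh vs Rossi: Singh wins 18–14.
Singh vs Petrov: Singh wins 24–8.
Singh vs Varga: Singh wins 24–8.
Singh vs Okafor: Singh wins 24–8.
Quinn vs Rossi: Rossi wins 19–13.
Quinn vs Petrov: Quinn wins 28–4.
Quinn vs Varga: Quinn wins 32–0.
Quinn vs Okafor: Quinn wins 20–12.
Rossi vs Petrov: Rossi wins 28–4.
Rossi vs Varga: Rossi wins 32–0.
Rossi vs Okafor: Rossi wins 24–8.
Petrov vs Varga: Varga wins 22–10.
Petrov vs Okafor: Okafor wins 28–4.
Varga vs Okafor: Okafor wins 32–0.
No candidate beats all others: Singh beats Rossi beats Quinn beats Singh, a majority cycle.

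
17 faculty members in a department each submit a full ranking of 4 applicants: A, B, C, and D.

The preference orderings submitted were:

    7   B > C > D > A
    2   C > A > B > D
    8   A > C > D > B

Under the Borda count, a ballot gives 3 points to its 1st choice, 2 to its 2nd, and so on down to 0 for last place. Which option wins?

Borda scores:
  A: 7·0 + 2·2 + 8·3 = 28
  B: 7·3 + 2·1 + 8·0 = 23
  C: 7·2 + 2·3 + 8·2 = 36
  D: 7·1 + 2·0 + 8·1 = 15
C has the highest total.

C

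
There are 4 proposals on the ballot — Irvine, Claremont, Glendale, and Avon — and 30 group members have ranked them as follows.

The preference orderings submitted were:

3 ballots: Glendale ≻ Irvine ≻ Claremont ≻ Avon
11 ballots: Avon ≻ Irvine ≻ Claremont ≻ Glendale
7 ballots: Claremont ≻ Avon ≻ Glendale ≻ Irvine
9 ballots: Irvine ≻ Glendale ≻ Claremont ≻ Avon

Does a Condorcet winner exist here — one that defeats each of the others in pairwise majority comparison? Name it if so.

Head-to-head results (30 voters total):
Irvine vs Claremont: Irvine wins 23–7.
Irvine vs Glendale: Irvine wins 20–10.
Irvine vs Avon: Avon wins 18–12.
Claremont vs Glendale: Claremont wins 18–12.
Claremont vs Avon: Claremont wins 19–11.
Glendale vs Avon: Avon wins 18–12.
No candidate beats all others: Irvine beats Claremont beats Avon beats Irvine, a majority cycle.

None — there is no Condorcet winner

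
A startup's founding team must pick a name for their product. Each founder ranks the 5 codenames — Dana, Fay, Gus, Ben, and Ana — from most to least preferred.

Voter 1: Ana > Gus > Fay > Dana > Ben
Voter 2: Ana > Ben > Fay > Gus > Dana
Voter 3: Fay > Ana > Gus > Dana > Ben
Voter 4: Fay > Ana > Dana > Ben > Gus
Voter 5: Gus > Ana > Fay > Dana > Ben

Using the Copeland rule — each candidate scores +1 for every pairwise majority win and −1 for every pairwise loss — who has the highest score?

Pairwise results:
  Dana vs Fay: Fay wins 5–0.
  Dana vs Gus: Gus wins 4–1.
  Dana vs Ben: Dana wins 4–1.
  Dana vs Ana: Ana wins 5–0.
  Fay vs Gus: Fay wins 3–2.
  Fay vs Ben: Fay wins 4–1.
  Fay vs Ana: Ana wins 3–2.
  Gus vs Ben: Gus wins 3–2.
  Gus vs Ana: Ana wins 4–1.
  Ben vs Ana: Ana wins 5–0.
Copeland scores (wins − losses):
  Dana: 1 − 3 = -2
  Fay: 3 − 1 = 2
  Gus: 2 − 2 = 0
  Ben: 0 − 4 = -4
  Ana: 4 − 0 = 4
Ana has the best Copeland score.

Ana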